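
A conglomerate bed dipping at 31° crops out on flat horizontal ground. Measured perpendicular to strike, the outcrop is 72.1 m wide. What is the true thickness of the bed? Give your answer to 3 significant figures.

37.1 m

True thickness t = w · sin(dip) = 72.1 × sin 31°
t = 72.1 × 0.5150 = 37.134 m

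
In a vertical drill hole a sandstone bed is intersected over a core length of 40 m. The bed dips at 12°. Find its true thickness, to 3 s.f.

39.1 m

True thickness t = h · cos(dip) = 40 × cos 12°
t = 40 × 0.9781 = 39.126 m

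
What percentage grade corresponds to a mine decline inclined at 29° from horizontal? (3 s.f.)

55.4%

grade % = 100 × tan 29° = 100 × 0.5543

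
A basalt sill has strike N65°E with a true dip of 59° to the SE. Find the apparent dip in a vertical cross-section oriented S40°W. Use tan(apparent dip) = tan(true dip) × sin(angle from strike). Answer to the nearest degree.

35°

The section lies 25° from the strike.
tan(apparent dip) = tan 59° · sin 25° = 0.7034
α = arctan(0.7034) = 35.12°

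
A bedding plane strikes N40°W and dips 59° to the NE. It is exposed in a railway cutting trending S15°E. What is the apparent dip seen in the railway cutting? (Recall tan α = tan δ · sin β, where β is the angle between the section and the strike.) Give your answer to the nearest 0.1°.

35.1°

The section lies 25° from the strike.
tan(apparent dip) = tan 59° · sin 25° = 0.7034
apparent dip = arctan 0.7034 = 35.12°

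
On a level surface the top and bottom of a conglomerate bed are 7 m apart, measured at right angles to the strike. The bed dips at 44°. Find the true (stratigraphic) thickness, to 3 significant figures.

4.86 m

True thickness t = w · sin(dip) = 7 × sin 44°
t = 7 × 0.6947 = 4.863 m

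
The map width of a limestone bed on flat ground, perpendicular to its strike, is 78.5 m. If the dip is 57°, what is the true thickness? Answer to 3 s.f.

True thickness t = w · sin(dip) = 78.5 × sin 57°
t = 78.5 × 0.8387 = 65.836 m

65.8 m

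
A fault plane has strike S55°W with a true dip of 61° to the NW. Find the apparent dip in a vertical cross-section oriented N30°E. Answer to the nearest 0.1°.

37.3°

Angle between strike (S55°W) and section (N30°E): β = 25°.
tan α = tan 61° × sin 25° = 1.8040 × 0.4226 = 0.7624
α = arctan(0.7624) = 37.32°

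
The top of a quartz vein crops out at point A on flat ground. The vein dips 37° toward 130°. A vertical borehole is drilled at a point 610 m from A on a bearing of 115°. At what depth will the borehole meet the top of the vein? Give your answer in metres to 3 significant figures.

The hole lies 15° from the dip direction, so the down-dip offset is 610 × cos 15° = 589.21 m.
Depth = down-dip offset × tan(dip) = 589.21 × tan 37° = 589.21 × 0.7536
Depth = 444.01 m

444 m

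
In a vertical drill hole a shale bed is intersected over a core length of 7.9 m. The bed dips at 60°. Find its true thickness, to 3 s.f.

3.95 m

True thickness t = h · cos(dip) = 7.9 × cos 60°
t = 7.9 × 0.5000 = 3.950 m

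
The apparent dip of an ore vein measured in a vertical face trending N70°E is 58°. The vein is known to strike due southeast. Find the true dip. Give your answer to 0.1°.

The section is 65° from the strike.
tan δ = tan α / sin β = tan 58° / sin 65° = 1.6003 / 0.9063 = 1.7658
δ = arctan(1.7658) = 60.48°

60.5°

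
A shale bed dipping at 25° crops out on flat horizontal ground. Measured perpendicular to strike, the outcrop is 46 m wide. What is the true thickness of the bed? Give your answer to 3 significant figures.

19.4 m

True thickness t = w · sin(dip) = 46 × sin 25°
t = 46 × 0.4226 = 19.440 m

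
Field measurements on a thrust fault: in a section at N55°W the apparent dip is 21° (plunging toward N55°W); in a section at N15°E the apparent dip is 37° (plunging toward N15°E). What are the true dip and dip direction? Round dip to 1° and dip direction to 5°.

The two traces are lines in the plane: v₁ = (sin 305°·cos 21°, cos 305°·cos 21°, −sin 21°), v₂ = (sin 15°·cos 37°, cos 15°·cos 37°, −sin 37°).
The plane normal is n = v₁ × v₂ ∝ (0.046, 0.534, 0.701).
tan δ = √(n_x²+n_y²)/n_z = 0.536/0.701, so δ = 37.4°.
Dip direction = azimuth of (n_x, n_y) = atan2(0.046, 0.534) = 5°.

true dip 37°, dip direction 005°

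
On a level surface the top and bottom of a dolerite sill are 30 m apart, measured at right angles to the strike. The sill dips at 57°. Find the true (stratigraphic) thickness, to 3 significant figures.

25.2 m

True thickness t = w · sin(dip) = 30 × sin 57°
t = 30 × 0.8387 = 25.160 m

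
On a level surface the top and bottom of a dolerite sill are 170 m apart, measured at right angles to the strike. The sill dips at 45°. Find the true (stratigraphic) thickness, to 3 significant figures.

120 m

True thickness t = w · sin(dip) = 170 × sin 45°
t = 170 × 0.7071 = 120.208 m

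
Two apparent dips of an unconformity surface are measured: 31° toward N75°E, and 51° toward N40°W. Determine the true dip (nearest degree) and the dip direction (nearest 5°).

The two traces are lines in the plane: v₁ = (sin 75°·cos 31°, cos 75°·cos 31°, −sin 31°), v₂ = (sin 320°·cos 51°, cos 320°·cos 51°, −sin 51°).
n = v₁ × v₂ = (0.076, 0.852, 0.489) (taken with n_z > 0).
True dip = arccos(n_z / |n|) = arccos(0.4963) = 60.2°.
Dip direction = azimuth of (n_x, n_y) = atan2(0.076, 0.852) = 5°.

true dip 60°, dip direction 005°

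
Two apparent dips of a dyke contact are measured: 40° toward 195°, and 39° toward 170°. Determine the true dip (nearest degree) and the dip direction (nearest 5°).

true dip 40°, dip direction 185°

Represent each trace as a vector plunging at its apparent dip toward its trend (east-north-up frame): v₁ = (-0.198, -0.740, -0.643), v₂ = (0.135, -0.765, -0.629).
n = v₁ × v₂ = (-0.026, -0.212, 0.252) (taken with n_z > 0).
Dip δ = arctan(|n_h|/n_z) = arctan(0.213/0.252) = 40.3°.
The horizontal component of n points toward azimuth atan2(n_x, n_y) = 187°, the dip direction.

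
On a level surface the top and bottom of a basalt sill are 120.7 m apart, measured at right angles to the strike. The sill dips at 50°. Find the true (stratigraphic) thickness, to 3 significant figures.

92.5 m

True thickness t = w · sin(dip) = 120.7 × sin 50°
t = 120.7 × 0.7660 = 92.462 m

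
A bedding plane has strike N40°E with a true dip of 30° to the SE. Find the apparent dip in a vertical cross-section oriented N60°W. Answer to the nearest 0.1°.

Angle between strike (N40°E) and section (N60°W): β = 80°.
tan α = tan 30° × sin 80° = 0.5774 × 0.9848 = 0.5686
α = arctan(0.5686) = 29.62°

29.6°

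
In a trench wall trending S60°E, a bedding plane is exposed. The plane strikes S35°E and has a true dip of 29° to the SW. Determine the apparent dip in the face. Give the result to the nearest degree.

13°

The section lies 25° from the strike.
tan α = tan 29° × sin 25° = 0.5543 × 0.4226 = 0.2343
α = arctan(0.2343) = 13.18°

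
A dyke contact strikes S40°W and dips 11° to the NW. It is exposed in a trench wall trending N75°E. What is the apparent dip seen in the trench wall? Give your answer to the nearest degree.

The strike is S40°W and the section trends N75°E; the acute angle between them is β = 35°.
tan(apparent dip) = tan 11° · sin 35° = 0.1115
α = arctan(0.1115) = 6.36°

6°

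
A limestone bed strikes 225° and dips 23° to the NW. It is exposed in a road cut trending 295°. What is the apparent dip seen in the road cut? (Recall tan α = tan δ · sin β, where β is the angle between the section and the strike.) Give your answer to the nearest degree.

22°

Angle between strike (225°) and section (295°): β = 70°.
tan α = tan 23° × sin 70° = 0.4245 × 0.9397 = 0.3989
apparent dip = arctan 0.3989 = 21.75°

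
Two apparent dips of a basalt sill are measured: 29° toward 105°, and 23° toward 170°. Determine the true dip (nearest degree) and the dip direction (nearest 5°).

Represent each trace as a vector plunging at its apparent dip toward its trend (east-north-up frame): v₁ = (0.845, -0.226, -0.485), v₂ = (0.160, -0.907, -0.391).
n = v₁ × v₂ = (0.351, -0.253, 0.730) (taken with n_z > 0).
tan δ = √(n_x²+n_y²)/n_z = 0.432/0.730, so δ = 30.7°.
Dip direction = atan2(0.351, -0.253) = 126° (azimuth of n's horizontal projection).

true dip 31°, dip direction 125°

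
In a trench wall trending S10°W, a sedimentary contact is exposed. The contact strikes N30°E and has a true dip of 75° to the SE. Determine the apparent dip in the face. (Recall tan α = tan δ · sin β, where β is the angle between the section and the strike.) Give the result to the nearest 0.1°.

51.9°

The section lies 20° from the strike.
tan α = tan 75° × sin 20° = 3.7321 × 0.3420 = 1.2764
α = arctan(1.2764) = 51.92°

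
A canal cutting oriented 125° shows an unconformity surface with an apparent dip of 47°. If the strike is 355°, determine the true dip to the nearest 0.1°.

The section is 50° from the strike.
tan(true dip) = tan 47° / sin 50° = 1.3999
true dip = arctan 1.3999 = 54.46°

54.5°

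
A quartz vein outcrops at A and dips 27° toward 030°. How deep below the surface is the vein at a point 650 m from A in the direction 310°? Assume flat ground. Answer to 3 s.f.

The hole lies 80° from the dip direction, so the down-dip offset is 650 × cos 80° = 112.87 m.
Depth = down-dip offset × tan(dip) = 112.87 × tan 27° = 112.87 × 0.5095
Depth = 57.51 m

57.5 m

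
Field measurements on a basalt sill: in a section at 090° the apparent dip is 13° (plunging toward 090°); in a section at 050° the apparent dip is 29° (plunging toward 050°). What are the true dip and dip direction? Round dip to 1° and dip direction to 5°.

Represent each trace as a vector plunging at its apparent dip toward its trend (east-north-up frame): v₁ = (0.974, 0.000, -0.225), v₂ = (0.670, 0.562, -0.485).
Cross product v₁ × v₂ gives the pole to the plane: n ∝ (0.126, 0.322, 0.548).
Dip δ = arctan(|n_h|/n_z) = arctan(0.346/0.548) = 32.3°.
The horizontal component of n points toward azimuth atan2(n_x, n_y) = 21°, the dip direction.

true dip 32°, dip direction 020°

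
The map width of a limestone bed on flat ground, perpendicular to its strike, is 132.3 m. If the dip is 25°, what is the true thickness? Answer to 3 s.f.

True thickness t = w · sin(dip) = 132.3 × sin 25°
t = 132.3 × 0.4226 = 55.912 m

55.9 m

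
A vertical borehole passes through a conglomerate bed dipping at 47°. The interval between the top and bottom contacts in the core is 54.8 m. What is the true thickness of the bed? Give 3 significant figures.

37.4 m

True thickness t = h · cos(dip) = 54.8 × cos 47°
t = 54.8 × 0.6820 = 37.374 m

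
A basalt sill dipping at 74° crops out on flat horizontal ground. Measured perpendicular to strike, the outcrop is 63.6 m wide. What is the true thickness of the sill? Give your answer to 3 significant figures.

True thickness t = w · sin(dip) = 63.6 × sin 74°
t = 63.6 × 0.9613 = 61.136 m

61.1 m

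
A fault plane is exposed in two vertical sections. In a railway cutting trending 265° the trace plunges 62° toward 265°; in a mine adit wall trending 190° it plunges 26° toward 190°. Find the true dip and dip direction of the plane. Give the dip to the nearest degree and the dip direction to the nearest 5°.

The two traces are lines in the plane: v₁ = (sin 265°·cos 62°, cos 265°·cos 62°, −sin 62°), v₂ = (sin 190°·cos 26°, cos 190°·cos 26°, −sin 26°).
Cross product v₁ × v₂ gives the pole to the plane: n ∝ (-0.764, -0.067, 0.408).
Dip δ = arctan(|n_h|/n_z) = arctan(0.767/0.408) = 62.0°.
The horizontal component of n points toward azimuth atan2(n_x, n_y) = 265°, the dip direction.

true dip 62°, dip direction 265°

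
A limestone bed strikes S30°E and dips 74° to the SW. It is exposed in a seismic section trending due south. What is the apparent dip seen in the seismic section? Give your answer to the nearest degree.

60°

Angle between strike (S30°E) and section (due south): β = 30°.
tan α = tan 74° × sin 30° = 3.4874 × 0.5000 = 1.7437
α = arctan(1.7437) = 60.17°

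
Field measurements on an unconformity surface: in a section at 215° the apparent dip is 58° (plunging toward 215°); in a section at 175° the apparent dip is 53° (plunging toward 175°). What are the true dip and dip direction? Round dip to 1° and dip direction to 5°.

true dip 58°, dip direction 210°

Represent each trace as a vector plunging at its apparent dip toward its trend (east-north-up frame): v₁ = (-0.304, -0.434, -0.848), v₂ = (0.052, -0.600, -0.799).
The plane normal is n = v₁ × v₂ ∝ (-0.162, -0.287, 0.205).
True dip = arccos(n_z / |n|) = arccos(0.5281) = 58.1°.
Dip direction = azimuth of (n_x, n_y) = atan2(-0.162, -0.287) = 209°.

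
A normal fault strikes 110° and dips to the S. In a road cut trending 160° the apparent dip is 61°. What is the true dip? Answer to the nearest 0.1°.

β = acute angle between strike 110° and section 160° = 50°.
tan δ = tan α / sin β = tan 61° / sin 50° = 1.8040 / 0.7660 = 2.3550
true dip = arctan 2.3550 = 66.99°

67.0°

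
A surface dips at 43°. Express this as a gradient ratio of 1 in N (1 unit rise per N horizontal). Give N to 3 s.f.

1 in 1.07

1 : N means tan θ = 1/N, so N = 1/tan 43° = 1/0.9325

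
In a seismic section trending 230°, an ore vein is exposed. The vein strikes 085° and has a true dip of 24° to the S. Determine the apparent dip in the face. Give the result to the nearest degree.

14°

Angle between strike (085°) and section (230°): β = 35°.
tan α = tan 24° × sin 35° = 0.4452 × 0.5736 = 0.2554
apparent dip = arctan 0.2554 = 14.33°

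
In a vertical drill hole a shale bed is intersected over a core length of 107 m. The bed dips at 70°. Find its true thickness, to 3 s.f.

True thickness t = h · cos(dip) = 107 × cos 70°
t = 107 × 0.3420 = 36.596 m

36.6 m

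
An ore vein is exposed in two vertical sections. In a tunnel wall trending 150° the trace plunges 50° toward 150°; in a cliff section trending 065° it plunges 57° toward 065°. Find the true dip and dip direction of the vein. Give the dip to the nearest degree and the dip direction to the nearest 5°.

Represent each trace as a vector plunging at its apparent dip toward its trend (east-north-up frame): v₁ = (0.321, -0.557, -0.766), v₂ = (0.494, 0.230, -0.839).
Cross product v₁ × v₂ gives the pole to the plane: n ∝ (0.643, -0.109, 0.349).
Dip δ = arctan(|n_h|/n_z) = arctan(0.652/0.349) = 61.9°.
Dip direction = atan2(0.643, -0.109) = 100° (azimuth of n's horizontal projection).

true dip 62°, dip direction 100°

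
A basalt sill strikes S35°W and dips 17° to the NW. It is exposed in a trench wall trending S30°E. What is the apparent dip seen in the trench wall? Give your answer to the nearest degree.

15°

Angle between strike (S35°W) and section (S30°E): β = 65°.
tan α = tan 17° × sin 65° = 0.3057 × 0.9063 = 0.2771
α = arctan(0.2771) = 15.49°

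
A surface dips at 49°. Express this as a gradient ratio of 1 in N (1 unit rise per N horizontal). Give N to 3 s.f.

1 in 0.869

1 : N means tan θ = 1/N, so N = 1/tan 49° = 1/1.1504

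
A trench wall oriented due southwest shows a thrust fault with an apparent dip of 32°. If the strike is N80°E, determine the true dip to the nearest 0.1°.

β = acute angle between strike N80°E and section due southwest = 35°.
tan δ = tan α / sin β = tan 32° / sin 35° = 0.6249 / 0.5736 = 1.0894
δ = arctan(1.0894) = 47.45°

47.5°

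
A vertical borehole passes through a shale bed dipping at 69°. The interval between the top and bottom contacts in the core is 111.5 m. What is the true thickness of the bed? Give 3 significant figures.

True thickness t = h · cos(dip) = 111.5 × cos 69°
t = 111.5 × 0.3584 = 39.958 m

40.0 m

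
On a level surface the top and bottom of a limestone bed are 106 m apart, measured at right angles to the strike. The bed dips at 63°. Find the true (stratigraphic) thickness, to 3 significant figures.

True thickness t = w · sin(dip) = 106 × sin 63°
t = 106 × 0.8910 = 94.447 m

94.4 m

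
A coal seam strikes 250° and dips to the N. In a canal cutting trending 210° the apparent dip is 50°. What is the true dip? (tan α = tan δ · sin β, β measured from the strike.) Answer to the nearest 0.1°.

The section is 40° from the strike.
tan(true dip) = tan 50° / sin 40° = 1.8540
true dip = arctan 1.8540 = 61.66°

61.7°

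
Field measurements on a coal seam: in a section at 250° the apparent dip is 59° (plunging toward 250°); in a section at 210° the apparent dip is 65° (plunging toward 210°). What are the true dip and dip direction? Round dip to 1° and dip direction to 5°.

true dip 65°, dip direction 210°

The two traces are lines in the plane: v₁ = (sin 250°·cos 59°, cos 250°·cos 59°, −sin 59°), v₂ = (sin 210°·cos 65°, cos 210°·cos 65°, −sin 65°).
Cross product v₁ × v₂ gives the pole to the plane: n ∝ (-0.154, -0.258, 0.140).
True dip = arccos(n_z / |n|) = arccos(0.4226) = 65.0°.
Dip direction = azimuth of (n_x, n_y) = atan2(-0.154, -0.258) = 211°.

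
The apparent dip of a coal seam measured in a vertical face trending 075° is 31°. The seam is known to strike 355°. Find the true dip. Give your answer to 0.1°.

The section is 80° from the strike.
tan(true dip) = tan 31° / sin 80° = 0.6101
δ = arctan(0.6101) = 31.39°

31.4°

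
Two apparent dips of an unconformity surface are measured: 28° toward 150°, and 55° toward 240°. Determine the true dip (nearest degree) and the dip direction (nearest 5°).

Each apparent-dip line lies in the plane. As unit vectors (x east, y north, z up), v₁ plunges 28°→150° and v₂ plunges 55°→240°.
n = v₁ × v₂ = (-0.492, -0.595, 0.506) (taken with n_z > 0).
tan δ = √(n_x²+n_y²)/n_z = 0.772/0.506, so δ = 56.7°.
The horizontal component of n points toward azimuth atan2(n_x, n_y) = 220°, the dip direction.

true dip 57°, dip direction 220°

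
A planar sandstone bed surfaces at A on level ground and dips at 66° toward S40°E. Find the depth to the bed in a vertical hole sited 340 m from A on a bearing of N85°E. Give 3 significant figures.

438 m

The hole lies 55° from the dip direction, so the down-dip offset is 340 × cos 55° = 195.02 m.
Depth = down-dip offset × tan(dip) = 195.02 × tan 66° = 195.02 × 2.2460
Depth = 438.01 m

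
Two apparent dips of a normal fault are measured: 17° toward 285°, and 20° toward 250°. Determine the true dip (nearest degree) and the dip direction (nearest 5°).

Each apparent-dip line lies in the plane. As unit vectors (x east, y north, z up), v₁ plunges 17°→285° and v₂ plunges 20°→250°.
n = v₁ × v₂ = (-0.179, -0.058, 0.515) (taken with n_z > 0).
Dip δ = arctan(|n_h|/n_z) = arctan(0.188/0.515) = 20.0°.
Dip direction = azimuth of (n_x, n_y) = atan2(-0.179, -0.058) = 252°.

true dip 20°, dip direction 250°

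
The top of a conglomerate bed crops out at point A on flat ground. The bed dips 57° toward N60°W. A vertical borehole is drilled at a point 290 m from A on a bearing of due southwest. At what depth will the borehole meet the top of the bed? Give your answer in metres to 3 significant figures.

116 m

The hole lies 75° from the dip direction, so the down-dip offset is 290 × cos 75° = 75.06 m.
Depth = down-dip offset × tan(dip) = 75.06 × tan 57° = 75.06 × 1.5399
Depth = 115.58 m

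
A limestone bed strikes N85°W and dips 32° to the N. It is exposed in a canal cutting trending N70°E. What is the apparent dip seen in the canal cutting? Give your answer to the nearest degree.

15°

The strike is N85°W and the section trends N70°E; the acute angle between them is β = 25°.
tan(apparent dip) = tan 32° · sin 25° = 0.2641
apparent dip = arctan 0.2641 = 14.79°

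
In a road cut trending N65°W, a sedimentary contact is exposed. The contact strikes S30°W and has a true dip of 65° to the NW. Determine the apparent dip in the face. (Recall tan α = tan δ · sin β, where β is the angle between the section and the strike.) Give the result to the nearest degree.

65°

The section lies 85° from the strike.
tan α = tan 65° × sin 85° = 2.1445 × 0.9962 = 2.1363
α = arctan(2.1363) = 64.92°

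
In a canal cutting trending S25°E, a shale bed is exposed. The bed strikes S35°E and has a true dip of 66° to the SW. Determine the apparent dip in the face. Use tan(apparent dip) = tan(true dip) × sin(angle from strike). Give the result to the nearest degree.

The strike is S35°E and the section trends S25°E; the acute angle between them is β = 10°.
tan α = tan 66° × sin 10° = 2.2460 × 0.1736 = 0.3900
α = arctan(0.3900) = 21.31°

21°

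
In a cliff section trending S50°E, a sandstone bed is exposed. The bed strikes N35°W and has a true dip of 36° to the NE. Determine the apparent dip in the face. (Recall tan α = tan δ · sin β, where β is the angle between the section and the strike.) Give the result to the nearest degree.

The section lies 15° from the strike.
tan α = tan 36° × sin 15° = 0.7265 × 0.2588 = 0.1880
apparent dip = arctan 0.1880 = 10.65°

11°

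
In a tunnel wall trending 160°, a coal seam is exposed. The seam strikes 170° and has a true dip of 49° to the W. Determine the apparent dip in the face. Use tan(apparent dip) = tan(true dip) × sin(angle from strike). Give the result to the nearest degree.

The strike is 170° and the section trends 160°; the acute angle between them is β = 10°.
tan α = tan 49° × sin 10° = 1.1504 × 0.1736 = 0.1998
α = arctan(0.1998) = 11.30°

11°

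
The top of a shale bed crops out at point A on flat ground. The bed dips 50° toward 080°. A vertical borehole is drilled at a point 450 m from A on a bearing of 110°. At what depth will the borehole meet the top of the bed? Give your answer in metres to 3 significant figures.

464 m

The hole lies 30° from the dip direction, so the down-dip offset is 450 × cos 30° = 389.71 m.
Depth = down-dip offset × tan(dip) = 389.71 × tan 50° = 389.71 × 1.1918
Depth = 464.44 m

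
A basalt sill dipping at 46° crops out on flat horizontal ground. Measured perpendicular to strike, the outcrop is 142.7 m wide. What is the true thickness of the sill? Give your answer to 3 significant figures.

True thickness t = w · sin(dip) = 142.7 × sin 46°
t = 142.7 × 0.7193 = 102.650 m

103 m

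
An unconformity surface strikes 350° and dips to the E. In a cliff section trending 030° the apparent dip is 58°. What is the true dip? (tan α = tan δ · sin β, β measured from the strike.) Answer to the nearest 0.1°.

β = acute angle between strike 350° and section 030° = 40°.
tan δ = tan α / sin β = tan 58° / sin 40° = 1.6003 / 0.6428 = 2.4897
true dip = arctan 2.4897 = 68.12°

68.1°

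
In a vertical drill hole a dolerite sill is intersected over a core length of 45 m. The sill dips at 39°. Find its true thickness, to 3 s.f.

True thickness t = h · cos(dip) = 45 × cos 39°
t = 45 × 0.7771 = 34.972 m

35.0 m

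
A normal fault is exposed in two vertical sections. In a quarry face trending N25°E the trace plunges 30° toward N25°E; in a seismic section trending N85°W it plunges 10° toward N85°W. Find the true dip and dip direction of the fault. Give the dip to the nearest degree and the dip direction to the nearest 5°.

true dip 35°, dip direction 350°

Represent each trace as a vector plunging at its apparent dip toward its trend (east-north-up frame): v₁ = (0.366, 0.785, -0.500), v₂ = (-0.981, 0.086, -0.174).
The plane normal is n = v₁ × v₂ ∝ (-0.093, 0.554, 0.801).
Dip δ = arctan(|n_h|/n_z) = arctan(0.562/0.801) = 35.0°.
Dip direction = atan2(-0.093, 0.554) = 350° (azimuth of n's horizontal projection).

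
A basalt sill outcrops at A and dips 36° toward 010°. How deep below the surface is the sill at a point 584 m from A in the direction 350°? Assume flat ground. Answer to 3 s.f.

The hole lies 20° from the dip direction, so the down-dip offset is 584 × cos 20° = 548.78 m.
Depth = down-dip offset × tan(dip) = 548.78 × tan 36° = 548.78 × 0.7265
Depth = 398.71 m

399 m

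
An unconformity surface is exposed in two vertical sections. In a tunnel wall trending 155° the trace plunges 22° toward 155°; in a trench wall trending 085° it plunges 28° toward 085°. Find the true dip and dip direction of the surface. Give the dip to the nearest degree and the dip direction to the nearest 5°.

true dip 30°, dip direction 110°

The two traces are lines in the plane: v₁ = (sin 155°·cos 22°, cos 155°·cos 22°, −sin 22°), v₂ = (sin 85°·cos 28°, cos 85°·cos 28°, −sin 28°).
n = v₁ × v₂ = (0.423, -0.146, 0.769) (taken with n_z > 0).
tan δ = √(n_x²+n_y²)/n_z = 0.448/0.769, so δ = 30.2°.
The horizontal component of n points toward azimuth atan2(n_x, n_y) = 109°, the dip direction.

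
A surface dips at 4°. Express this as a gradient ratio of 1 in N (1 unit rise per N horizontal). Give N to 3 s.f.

1 in 14.3

1 : N means tan θ = 1/N, so N = 1/tan 4° = 1/0.0699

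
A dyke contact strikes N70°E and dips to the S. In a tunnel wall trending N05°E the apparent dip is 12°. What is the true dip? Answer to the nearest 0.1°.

β = acute angle between strike N70°E and section N05°E = 65°.
tan δ = tan α / sin β = tan 12° / sin 65° = 0.2126 / 0.9063 = 0.2345
δ = arctan(0.2345) = 13.20°

13.2°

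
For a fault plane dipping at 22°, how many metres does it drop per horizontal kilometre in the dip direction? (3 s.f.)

drop per km = 1000 × tan 22° = 1000 × 0.4040

404 m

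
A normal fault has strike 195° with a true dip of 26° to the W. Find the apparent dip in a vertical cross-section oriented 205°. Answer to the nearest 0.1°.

4.8°

The section lies 10° from the strike.
tan(apparent dip) = tan 26° · sin 10° = 0.0847
apparent dip = arctan 0.0847 = 4.84°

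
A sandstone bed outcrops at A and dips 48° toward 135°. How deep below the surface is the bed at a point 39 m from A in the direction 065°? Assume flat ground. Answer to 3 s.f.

The hole lies 70° from the dip direction, so the down-dip offset is 39 × cos 70° = 13.34 m.
Depth = down-dip offset × tan(dip) = 13.34 × tan 48° = 13.34 × 1.1106
Depth = 14.81 m

14.8 m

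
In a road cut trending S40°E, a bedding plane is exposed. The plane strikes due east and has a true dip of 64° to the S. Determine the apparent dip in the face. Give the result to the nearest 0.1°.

Angle between strike (due east) and section (S40°E): β = 50°.
tan α = tan 64° × sin 50° = 2.0503 × 0.7660 = 1.5706
α = arctan(1.5706) = 57.52°

57.5°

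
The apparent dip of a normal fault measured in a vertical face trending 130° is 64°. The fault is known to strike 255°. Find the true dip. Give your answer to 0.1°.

The section is 55° from the strike.
tan δ = tan α / sin β = tan 64° / sin 55° = 2.0503 / 0.8192 = 2.5030
δ = arctan(2.5030) = 68.22°

68.2°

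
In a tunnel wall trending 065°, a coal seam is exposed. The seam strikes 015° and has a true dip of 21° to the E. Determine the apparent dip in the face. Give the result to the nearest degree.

16°

The strike is 015° and the section trends 065°; the acute angle between them is β = 50°.
tan(apparent dip) = tan 21° · sin 50° = 0.2941
apparent dip = arctan 0.2941 = 16.39°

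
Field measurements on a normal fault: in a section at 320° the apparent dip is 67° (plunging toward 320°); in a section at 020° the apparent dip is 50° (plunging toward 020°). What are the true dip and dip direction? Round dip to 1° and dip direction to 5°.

true dip 67°, dip direction 320°

Each apparent-dip line lies in the plane. As unit vectors (x east, y north, z up), v₁ plunges 67°→320° and v₂ plunges 50°→020°.
The plane normal is n = v₁ × v₂ ∝ (-0.327, 0.395, 0.218).
True dip = arccos(n_z / |n|) = arccos(0.3907) = 67.0°.
Dip direction = azimuth of (n_x, n_y) = atan2(-0.327, 0.395) = 320°.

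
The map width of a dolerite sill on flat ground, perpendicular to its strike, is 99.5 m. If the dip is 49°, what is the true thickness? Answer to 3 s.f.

75.1 m

True thickness t = w · sin(dip) = 99.5 × sin 49°
t = 99.5 × 0.7547 = 75.094 m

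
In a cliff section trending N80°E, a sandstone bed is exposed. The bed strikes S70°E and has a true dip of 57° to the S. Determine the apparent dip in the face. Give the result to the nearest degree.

38°

Angle between strike (S70°E) and section (N80°E): β = 30°.
tan α = tan 57° × sin 30° = 1.5399 × 0.5000 = 0.7699
α = arctan(0.7699) = 37.59°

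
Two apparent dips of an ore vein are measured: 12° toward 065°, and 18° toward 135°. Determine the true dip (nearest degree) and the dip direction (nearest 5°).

true dip 19°, dip direction 115°

The two traces are lines in the plane: v₁ = (sin 65°·cos 12°, cos 65°·cos 12°, −sin 12°), v₂ = (sin 135°·cos 18°, cos 135°·cos 18°, −sin 18°).
n = v₁ × v₂ = (0.268, -0.134, 0.874) (taken with n_z > 0).
Dip δ = arctan(|n_h|/n_z) = arctan(0.299/0.874) = 18.9°.
Dip direction = azimuth of (n_x, n_y) = atan2(0.268, -0.134) = 117°.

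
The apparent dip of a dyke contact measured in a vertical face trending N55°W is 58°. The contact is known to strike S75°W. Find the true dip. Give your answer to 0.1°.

The section is 50° from the strike.
tan δ = tan α / sin β = tan 58° / sin 50° = 1.6003 / 0.7660 = 2.0891
δ = arctan(2.0891) = 64.42°

64.4°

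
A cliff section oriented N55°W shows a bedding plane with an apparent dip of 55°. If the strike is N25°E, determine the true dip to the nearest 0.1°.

β = acute angle between strike N25°E and section N55°W = 80°.
tan δ = tan α / sin β = tan 55° / sin 80° = 1.4281 / 0.9848 = 1.4502
δ = arctan(1.4502) = 55.41°

55.4°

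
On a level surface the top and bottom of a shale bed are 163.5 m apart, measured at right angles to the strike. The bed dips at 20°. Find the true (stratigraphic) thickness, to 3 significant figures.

True thickness t = w · sin(dip) = 163.5 × sin 20°
t = 163.5 × 0.3420 = 55.920 m

55.9 m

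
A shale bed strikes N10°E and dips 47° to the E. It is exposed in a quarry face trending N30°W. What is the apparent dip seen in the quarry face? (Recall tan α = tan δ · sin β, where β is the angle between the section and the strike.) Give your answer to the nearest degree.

35°

The section lies 40° from the strike.
tan α = tan 47° × sin 40° = 1.0724 × 0.6428 = 0.6893
α = arctan(0.6893) = 34.58°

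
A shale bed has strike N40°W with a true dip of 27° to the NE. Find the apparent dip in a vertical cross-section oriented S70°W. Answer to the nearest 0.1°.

The strike is N40°W and the section trends S70°W; the acute angle between them is β = 70°.
tan α = tan 27° × sin 70° = 0.5095 × 0.9397 = 0.4788
α = arctan(0.4788) = 25.58°

25.6°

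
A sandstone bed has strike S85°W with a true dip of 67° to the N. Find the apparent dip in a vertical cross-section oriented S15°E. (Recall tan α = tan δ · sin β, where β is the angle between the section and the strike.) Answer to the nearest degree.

67°

Angle between strike (S85°W) and section (S15°E): β = 80°.
tan(apparent dip) = tan 67° · sin 80° = 2.3201
apparent dip = arctan 2.3201 = 66.68°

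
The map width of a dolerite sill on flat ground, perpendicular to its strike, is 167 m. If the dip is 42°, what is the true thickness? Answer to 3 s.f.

True thickness t = w · sin(dip) = 167 × sin 42°
t = 167 × 0.6691 = 111.745 m

112 m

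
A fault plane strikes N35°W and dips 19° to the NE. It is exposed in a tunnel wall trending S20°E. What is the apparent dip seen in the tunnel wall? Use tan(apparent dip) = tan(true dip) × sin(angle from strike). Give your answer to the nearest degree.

5°

Angle between strike (N35°W) and section (S20°E): β = 15°.
tan(apparent dip) = tan 19° · sin 15° = 0.0891
apparent dip = arctan 0.0891 = 5.09°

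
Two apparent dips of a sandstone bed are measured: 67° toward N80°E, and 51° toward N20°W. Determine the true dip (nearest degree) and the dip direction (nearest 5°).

true dip 71°, dip direction 045°

Each apparent-dip line lies in the plane. As unit vectors (x east, y north, z up), v₁ plunges 67°→N80°E and v₂ plunges 51°→N20°W.
Cross product v₁ × v₂ gives the pole to the plane: n ∝ (0.492, 0.497, 0.242).
Dip δ = arctan(|n_h|/n_z) = arctan(0.699/0.242) = 70.9°.
Dip direction = azimuth of (n_x, n_y) = atan2(0.492, 0.497) = 45°.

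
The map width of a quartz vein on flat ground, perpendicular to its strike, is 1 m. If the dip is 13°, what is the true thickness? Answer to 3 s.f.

0.225 m

True thickness t = w · sin(dip) = 1 × sin 13°
t = 1 × 0.2250 = 0.225 m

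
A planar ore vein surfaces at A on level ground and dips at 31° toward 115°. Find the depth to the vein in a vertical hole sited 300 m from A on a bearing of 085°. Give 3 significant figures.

156 m

The hole lies 30° from the dip direction, so the down-dip offset is 300 × cos 30° = 259.81 m.
Depth = down-dip offset × tan(dip) = 259.81 × tan 31° = 259.81 × 0.6009
Depth = 156.11 m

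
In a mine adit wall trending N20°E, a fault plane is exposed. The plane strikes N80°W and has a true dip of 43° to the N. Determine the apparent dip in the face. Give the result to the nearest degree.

The strike is N80°W and the section trends N20°E; the acute angle between them is β = 80°.
tan(apparent dip) = tan 43° · sin 80° = 0.9183
apparent dip = arctan 0.9183 = 42.56°

43°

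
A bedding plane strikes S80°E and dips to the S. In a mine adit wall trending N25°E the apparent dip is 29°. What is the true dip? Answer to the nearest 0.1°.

β = acute angle between strike S80°E and section N25°E = 75°.
tan δ = tan α / sin β = tan 29° / sin 75° = 0.5543 / 0.9659 = 0.5739
true dip = arctan 0.5739 = 29.85°

29.8°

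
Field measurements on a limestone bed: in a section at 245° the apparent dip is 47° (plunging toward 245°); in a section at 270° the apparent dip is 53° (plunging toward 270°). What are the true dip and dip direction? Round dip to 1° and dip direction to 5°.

Each apparent-dip line lies in the plane. As unit vectors (x east, y north, z up), v₁ plunges 47°→245° and v₂ plunges 53°→270°.
The plane normal is n = v₁ × v₂ ∝ (-0.230, 0.053, 0.173).
Dip δ = arctan(|n_h|/n_z) = arctan(0.236/0.173) = 53.7°.
Dip direction = atan2(-0.230, 0.053) = 283° (azimuth of n's horizontal projection).

true dip 54°, dip direction 285°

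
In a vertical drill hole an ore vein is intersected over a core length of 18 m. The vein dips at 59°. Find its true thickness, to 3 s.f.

True thickness t = h · cos(dip) = 18 × cos 59°
t = 18 × 0.5150 = 9.271 m

9.27 m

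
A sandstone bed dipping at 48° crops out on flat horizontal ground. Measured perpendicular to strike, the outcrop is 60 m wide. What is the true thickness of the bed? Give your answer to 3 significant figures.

44.6 m

True thickness t = w · sin(dip) = 60 × sin 48°
t = 60 × 0.7431 = 44.589 m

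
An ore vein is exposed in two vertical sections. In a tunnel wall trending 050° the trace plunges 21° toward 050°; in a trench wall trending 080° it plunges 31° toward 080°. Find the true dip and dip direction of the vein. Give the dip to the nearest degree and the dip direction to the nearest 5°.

Represent each trace as a vector plunging at its apparent dip toward its trend (east-north-up frame): v₁ = (0.715, 0.600, -0.358), v₂ = (0.844, 0.149, -0.515).
n = v₁ × v₂ = (0.256, -0.066, 0.400) (taken with n_z > 0).
True dip = arccos(n_z / |n|) = arccos(0.8346) = 33.4°.
The horizontal component of n points toward azimuth atan2(n_x, n_y) = 104°, the dip direction.

true dip 33°, dip direction 105°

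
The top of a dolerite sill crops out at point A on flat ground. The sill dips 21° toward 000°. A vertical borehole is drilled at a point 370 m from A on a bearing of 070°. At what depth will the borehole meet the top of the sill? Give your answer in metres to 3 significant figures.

48.6 m

The hole lies 70° from the dip direction, so the down-dip offset is 370 × cos 70° = 126.55 m.
Depth = down-dip offset × tan(dip) = 126.55 × tan 21° = 126.55 × 0.3839
Depth = 48.58 m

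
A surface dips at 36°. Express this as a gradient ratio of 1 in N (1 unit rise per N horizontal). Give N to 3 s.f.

1 in 1.38

1 : N means tan θ = 1/N, so N = 1/tan 36° = 1/0.7265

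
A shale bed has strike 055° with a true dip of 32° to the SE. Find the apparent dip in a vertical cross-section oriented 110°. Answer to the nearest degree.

Angle between strike (055°) and section (110°): β = 55°.
tan(apparent dip) = tan 32° · sin 55° = 0.5119
apparent dip = arctan 0.5119 = 27.11°

27°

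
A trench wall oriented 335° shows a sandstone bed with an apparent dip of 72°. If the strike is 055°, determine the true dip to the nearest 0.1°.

72.3°

The section is 80° from the strike.
tan δ = tan α / sin β = tan 72° / sin 80° = 3.0777 / 0.9848 = 3.1252
δ = arctan(3.1252) = 72.26°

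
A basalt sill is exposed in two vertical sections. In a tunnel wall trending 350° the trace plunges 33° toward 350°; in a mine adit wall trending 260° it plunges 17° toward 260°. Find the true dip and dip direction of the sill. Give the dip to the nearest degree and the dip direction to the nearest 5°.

true dip 36°, dip direction 325°

Each apparent-dip line lies in the plane. As unit vectors (x east, y north, z up), v₁ plunges 33°→350° and v₂ plunges 17°→260°.
Cross product v₁ × v₂ gives the pole to the plane: n ∝ (-0.332, 0.470, 0.802).
Dip δ = arctan(|n_h|/n_z) = arctan(0.576/0.802) = 35.7°.
The horizontal component of n points toward azimuth atan2(n_x, n_y) = 325°, the dip direction.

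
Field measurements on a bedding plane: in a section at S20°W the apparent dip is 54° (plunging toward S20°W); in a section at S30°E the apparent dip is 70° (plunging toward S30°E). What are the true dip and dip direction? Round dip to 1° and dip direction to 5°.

true dip 70°, dip direction 140°

Each apparent-dip line lies in the plane. As unit vectors (x east, y north, z up), v₁ plunges 54°→S20°W and v₂ plunges 70°→S30°E.
Cross product v₁ × v₂ gives the pole to the plane: n ∝ (0.279, -0.327, 0.154).
True dip = arccos(n_z / |n|) = arccos(0.3370) = 70.3°.
The horizontal component of n points toward azimuth atan2(n_x, n_y) = 140°, the dip direction.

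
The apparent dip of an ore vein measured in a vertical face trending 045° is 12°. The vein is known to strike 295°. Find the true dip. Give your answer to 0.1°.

12.7°

The section is 70° from the strike.
tan δ = tan α / sin β = tan 12° / sin 70° = 0.2126 / 0.9397 = 0.2262
δ = arctan(0.2262) = 12.75°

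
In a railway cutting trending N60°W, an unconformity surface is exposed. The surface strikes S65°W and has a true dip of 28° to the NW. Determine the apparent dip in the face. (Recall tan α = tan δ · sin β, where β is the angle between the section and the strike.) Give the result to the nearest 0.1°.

The section lies 55° from the strike.
tan α = tan 28° × sin 55° = 0.5317 × 0.8192 = 0.4356
α = arctan(0.4356) = 23.54°

23.5°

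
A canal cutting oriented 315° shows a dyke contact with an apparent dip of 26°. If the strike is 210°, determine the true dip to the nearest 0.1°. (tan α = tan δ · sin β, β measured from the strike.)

26.8°

β = acute angle between strike 210° and section 315° = 75°.
tan(true dip) = tan 26° / sin 75° = 0.5049
δ = arctan(0.5049) = 26.79°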